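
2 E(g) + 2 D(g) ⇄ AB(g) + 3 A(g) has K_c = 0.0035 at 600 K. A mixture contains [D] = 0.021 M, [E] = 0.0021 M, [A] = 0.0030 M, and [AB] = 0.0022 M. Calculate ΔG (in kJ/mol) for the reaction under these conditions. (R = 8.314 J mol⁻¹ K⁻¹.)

Q_c = [AB]·[A]³ / ([E]²·[D]²) = (0.0022)·(0.0030)³ / ((0.0021)²·(0.021)²) = 0.0305
ΔG = RT ln(Q_c/K_c) = (8.314 J mol⁻¹ K⁻¹)(600 K) × ln(0.0305/0.0035)
   = (4.988 kJ/mol)(2.165) = 10.8 kJ/mol
ΔG > 0, so the forward reaction is non-spontaneous (proceeds in reverse).

ΔG = 10.8 kJ/mol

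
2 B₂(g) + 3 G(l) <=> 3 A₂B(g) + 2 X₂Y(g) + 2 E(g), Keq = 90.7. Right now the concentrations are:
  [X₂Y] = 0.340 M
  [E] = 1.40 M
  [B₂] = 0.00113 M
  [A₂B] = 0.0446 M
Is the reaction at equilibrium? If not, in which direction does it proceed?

(G is a pure liquid — omitted from Q.)
Q = [A₂B]³·[X₂Y]²·[E]² / [B₂]² = (0.0446)³·(0.340)²·(1.40)² / (0.00113)² = 15.7
Q = 15.7 < Keq = 90.7, so the forward reaction proceeds.

in the forward direction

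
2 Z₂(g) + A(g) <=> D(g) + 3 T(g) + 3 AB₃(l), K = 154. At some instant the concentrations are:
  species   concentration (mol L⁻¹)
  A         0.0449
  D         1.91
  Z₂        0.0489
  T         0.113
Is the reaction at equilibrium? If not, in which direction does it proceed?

(AB₃ is a pure liquid — omitted from Q.)
Q = [D]·[T]³ / ([Z₂]²·[A]) = (1.91)·(0.113)³ / ((0.0489)²·(0.0449)) = 25.7
Q = 25.7 < K = 154, so the forward reaction proceeds.

in the forward direction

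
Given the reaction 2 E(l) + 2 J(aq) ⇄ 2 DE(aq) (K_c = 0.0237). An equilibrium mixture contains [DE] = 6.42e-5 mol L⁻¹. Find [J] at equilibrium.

[J] = 4.17e-4 mol L⁻¹

(E is a pure liquid — omitted from K_c.)
At equilibrium, K_c = [DE]² / [J]² = 0.0237.
(6.42e-5)² / ([J])² = 0.0237
[J]² = 1.74e-7 ⇒ [J] = 4.17e-4 mol L⁻¹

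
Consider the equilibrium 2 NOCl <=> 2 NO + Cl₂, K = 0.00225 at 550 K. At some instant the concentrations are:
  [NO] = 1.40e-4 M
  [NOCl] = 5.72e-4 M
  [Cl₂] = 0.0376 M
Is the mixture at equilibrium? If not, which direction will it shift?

yes, at equilibrium

Q = [NO]²·[Cl₂] / [NOCl]² = (1.40e-4)²·(0.0376) / (5.72e-4)² = 0.00225
Q = 0.00225 = K; the system is at equilibrium.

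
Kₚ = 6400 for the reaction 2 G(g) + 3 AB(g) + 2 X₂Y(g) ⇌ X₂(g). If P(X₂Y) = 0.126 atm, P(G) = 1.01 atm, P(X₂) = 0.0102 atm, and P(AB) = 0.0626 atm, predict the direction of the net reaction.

Qₚ = P(X₂) / (P(G)²·P(AB)³·P(X₂Y)²) = (0.0102) / ((1.01)²·(0.0626)³·(0.126)²) = 2570
Qₚ = 2570 < Kₚ = 6400, so the forward reaction proceeds.

in the forward direction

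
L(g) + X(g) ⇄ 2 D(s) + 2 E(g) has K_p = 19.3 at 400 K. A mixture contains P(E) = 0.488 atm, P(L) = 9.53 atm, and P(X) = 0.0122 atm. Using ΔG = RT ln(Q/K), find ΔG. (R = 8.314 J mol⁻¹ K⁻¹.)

(D is a pure solid — omitted from Q_p.)
Q_p = P(E)² / (P(L)·P(X)) = (0.488)² / ((9.53)·(0.0122)) = 2.05
ΔG = RT ln(Q_p/K_p) = (8.314 J mol⁻¹ K⁻¹)(400 K) × ln(2.05/19.3)
   = (3.326 kJ/mol)(-2.242) = -7.46 kJ/mol
ΔG < 0, so the forward reaction is spontaneous (proceeds forward).

ΔG = -7.46 kJ/mol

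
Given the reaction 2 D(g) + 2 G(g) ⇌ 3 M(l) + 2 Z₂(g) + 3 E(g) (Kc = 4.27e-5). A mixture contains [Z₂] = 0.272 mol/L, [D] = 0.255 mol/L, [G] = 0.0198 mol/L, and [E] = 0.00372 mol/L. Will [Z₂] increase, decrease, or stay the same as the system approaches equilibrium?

(M is a pure liquid — omitted from Qc.)
Qc = [Z₂]²·[E]³ / ([D]²·[G]²) = (0.272)²·(0.00372)³ / ((0.255)²·(0.0198)²) = 1.49e-4
Qc = 1.49e-4 > Kc = 4.27e-5: net reverse reaction.
Z₂ is a product, so it decreases.

decrease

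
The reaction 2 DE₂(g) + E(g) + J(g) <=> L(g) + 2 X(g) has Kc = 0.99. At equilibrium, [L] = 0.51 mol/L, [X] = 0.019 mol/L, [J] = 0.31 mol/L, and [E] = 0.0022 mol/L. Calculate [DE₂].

At equilibrium, Kc = [L]·[X]² / ([DE₂]²·[E]·[J]) = 0.99.
(0.51)·(0.019)² / (([DE₂])²·(0.0022)·(0.31)) = 0.99
[DE₂]² = 0.273 ⇒ [DE₂] = 0.52 mol/L

[DE₂] = 0.52 mol/L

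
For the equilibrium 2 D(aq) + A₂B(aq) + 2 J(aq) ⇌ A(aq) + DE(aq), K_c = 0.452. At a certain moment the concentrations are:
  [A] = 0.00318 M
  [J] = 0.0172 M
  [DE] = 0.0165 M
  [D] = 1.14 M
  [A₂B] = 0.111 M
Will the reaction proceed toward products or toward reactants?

Q_c = [A]·[DE] / ([D]²·[A₂B]·[J]²) = (0.00318)·(0.0165) / ((1.14)²·(0.111)·(0.0172)²) = 1.23
Q_c = 1.23 > K_c = 0.452, so the reverse reaction proceeds.

in the reverse direction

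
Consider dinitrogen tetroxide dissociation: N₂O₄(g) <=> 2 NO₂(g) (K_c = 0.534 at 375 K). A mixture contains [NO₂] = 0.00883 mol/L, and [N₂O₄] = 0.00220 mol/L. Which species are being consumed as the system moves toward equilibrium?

Q_c = [NO₂]² / [N₂O₄] = (0.00883)² / (0.00220) = 0.0354
Q_c = 0.0354 < K_c = 0.534: net forward reaction.

N₂O₄ (reactants)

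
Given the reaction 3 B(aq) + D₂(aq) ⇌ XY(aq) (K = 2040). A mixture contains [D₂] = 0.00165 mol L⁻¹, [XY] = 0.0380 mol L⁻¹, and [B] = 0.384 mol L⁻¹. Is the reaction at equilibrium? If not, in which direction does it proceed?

Q = [XY] / ([B]³·[D₂]) = (0.0380) / ((0.384)³·(0.00165)) = 407
Q = 407 < K = 2040, so the forward reaction proceeds.

toward products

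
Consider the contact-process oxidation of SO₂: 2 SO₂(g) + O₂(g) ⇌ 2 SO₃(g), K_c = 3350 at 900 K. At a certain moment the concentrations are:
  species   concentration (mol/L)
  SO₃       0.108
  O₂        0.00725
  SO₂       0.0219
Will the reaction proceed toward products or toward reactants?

Q_c = [SO₃]² / ([SO₂]²·[O₂]) = (0.108)² / ((0.0219)²·(0.00725)) = 3350
Q_c = 3350 = K_c, so the system is already at equilibrium.

no net change (already at equilibrium)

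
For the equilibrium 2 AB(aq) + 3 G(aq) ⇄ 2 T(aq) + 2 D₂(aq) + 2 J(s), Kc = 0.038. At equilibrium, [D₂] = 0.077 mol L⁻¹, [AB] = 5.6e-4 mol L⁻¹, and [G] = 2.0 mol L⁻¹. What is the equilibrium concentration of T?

[T] = 0.0040 mol L⁻¹

(J is a pure solid — omitted from Kc.)
At equilibrium, Kc = [T]²·[D₂]² / ([AB]²·[G]³) = 0.038.
([T])²·(0.077)² / ((5.6e-4)²·(2.0)³) = 0.038
[T]² = 1.61e-5 ⇒ [T] = 0.0040 mol L⁻¹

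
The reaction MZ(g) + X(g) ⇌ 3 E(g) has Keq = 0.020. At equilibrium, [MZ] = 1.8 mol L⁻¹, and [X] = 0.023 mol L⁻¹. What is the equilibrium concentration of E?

At equilibrium, Keq = [E]³ / ([MZ]·[X]) = 0.020.
([E])³ / ((1.8)·(0.023)) = 0.020
[E]³ = 8.28e-4 ⇒ [E] = 0.094 mol L⁻¹

[E] = 0.094 mol L⁻¹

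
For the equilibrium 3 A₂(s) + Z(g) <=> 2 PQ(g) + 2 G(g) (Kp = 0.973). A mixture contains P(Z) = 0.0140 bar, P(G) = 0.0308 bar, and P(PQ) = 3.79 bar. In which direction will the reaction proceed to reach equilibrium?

(A₂ is a pure solid — omitted from Qp.)
Qp = P(PQ)²·P(G)² / P(Z) = (3.79)²·(0.0308)² / (0.0140) = 0.973
Qp = 0.973 = Kp, so the system is already at equilibrium.

no net change (already at equilibrium)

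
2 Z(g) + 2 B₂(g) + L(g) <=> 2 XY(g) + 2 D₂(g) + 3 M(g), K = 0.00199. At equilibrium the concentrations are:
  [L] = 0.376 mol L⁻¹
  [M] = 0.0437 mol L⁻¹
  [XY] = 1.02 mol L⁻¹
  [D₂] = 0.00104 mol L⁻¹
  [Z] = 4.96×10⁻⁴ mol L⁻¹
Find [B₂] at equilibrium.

[B₂] = 0.714 mol L⁻¹

At equilibrium, K = [XY]²·[D₂]²·[M]³ / ([Z]²·[B₂]²·[L]) = 0.00199.
(1.02)²·(0.00104)²·(0.0437)³ / ((4.96×10⁻⁴)²·([B₂])²·(0.376)) = 0.00199
[B₂]² = 0.510 ⇒ [B₂] = 0.714 mol L⁻¹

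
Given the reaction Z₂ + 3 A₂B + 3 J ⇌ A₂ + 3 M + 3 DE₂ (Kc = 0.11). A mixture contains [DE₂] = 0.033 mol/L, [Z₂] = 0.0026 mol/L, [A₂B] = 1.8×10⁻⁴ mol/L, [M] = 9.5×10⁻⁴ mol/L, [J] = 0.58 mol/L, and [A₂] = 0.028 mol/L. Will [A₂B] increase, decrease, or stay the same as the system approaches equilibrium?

Qc = [A₂]·[M]³·[DE₂]³ / ([Z₂]·[A₂B]³·[J]³) = (0.028)·(9.5×10⁻⁴)³·(0.033)³ / ((0.0026)·(1.8×10⁻⁴)³·(0.58)³) = 0.29
Qc = 0.29 > Kc = 0.11: net reverse reaction.
A₂B is a reactant, so it increases.

increase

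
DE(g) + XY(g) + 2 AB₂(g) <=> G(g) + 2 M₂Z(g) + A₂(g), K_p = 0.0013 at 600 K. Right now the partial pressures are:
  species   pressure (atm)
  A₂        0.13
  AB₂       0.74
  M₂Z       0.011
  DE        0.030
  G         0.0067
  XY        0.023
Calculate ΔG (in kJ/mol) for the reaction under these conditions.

ΔG = -7.68 kJ/mol

Q_p = P(G)·P(M₂Z)²·P(A₂) / (P(DE)·P(XY)·P(AB₂)²) = (0.0067)·(0.011)²·(0.13) / ((0.030)·(0.023)·(0.74)²) = 2.79e-4
ΔG = RT ln(Q_p/K_p) = (8.314 J mol⁻¹ K⁻¹)(600 K) × ln(2.79e-4/0.0013)
   = (4.988 kJ/mol)(-1.539) = -7.68 kJ/mol
ΔG < 0, so the forward reaction is spontaneous (proceeds forward).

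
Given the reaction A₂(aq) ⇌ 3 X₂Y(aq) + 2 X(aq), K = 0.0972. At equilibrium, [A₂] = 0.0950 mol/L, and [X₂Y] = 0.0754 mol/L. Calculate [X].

[X] = 4.64 mol/L

At equilibrium, K = [X₂Y]³·[X]² / [A₂] = 0.0972.
(0.0754)³·([X])² / (0.0950) = 0.0972
[X]² = 21.5 ⇒ [X] = 4.64 mol/L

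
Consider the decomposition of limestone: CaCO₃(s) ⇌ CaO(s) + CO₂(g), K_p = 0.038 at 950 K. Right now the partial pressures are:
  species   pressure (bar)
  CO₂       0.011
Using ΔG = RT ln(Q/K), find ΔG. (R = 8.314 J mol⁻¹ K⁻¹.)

(CaCO₃, CaO are pure solids — omitted from Q_p.)
Q_p = P(CO₂) = 0.0110
ΔG = RT ln(Q_p/K_p) = (8.314 J mol⁻¹ K⁻¹)(950 K) × ln(0.0110/0.038)
   = (7.898 kJ/mol)(-1.240) = -9.79 kJ/mol
ΔG < 0, so the forward reaction is spontaneous (proceeds forward).

ΔG = -9.79 kJ/mol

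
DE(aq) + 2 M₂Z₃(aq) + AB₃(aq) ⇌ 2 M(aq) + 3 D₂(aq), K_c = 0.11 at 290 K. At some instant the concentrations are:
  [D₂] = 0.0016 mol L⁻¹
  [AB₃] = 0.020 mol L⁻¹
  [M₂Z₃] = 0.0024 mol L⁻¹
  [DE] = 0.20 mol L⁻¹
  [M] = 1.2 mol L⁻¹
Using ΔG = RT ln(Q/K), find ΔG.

ΔG = 2.04 kJ/mol

Q_c = [M]²·[D₂]³ / ([DE]·[M₂Z₃]²·[AB₃]) = (1.2)²·(0.0016)³ / ((0.20)·(0.0024)²·(0.020)) = 0.256
ΔG = RT ln(Q_c/K_c) = (8.314 J mol⁻¹ K⁻¹)(290 K) × ln(0.256/0.11)
   = (2.411 kJ/mol)(0.8447) = 2.04 kJ/mol
ΔG > 0, so the forward reaction is non-spontaneous (proceeds in reverse).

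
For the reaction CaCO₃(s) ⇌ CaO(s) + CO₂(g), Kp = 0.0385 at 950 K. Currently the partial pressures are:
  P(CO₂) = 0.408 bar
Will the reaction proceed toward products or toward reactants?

in the reverse direction

(CaCO₃, CaO are pure solids — omitted from Qp.)
Qp = P(CO₂) = 0.408
Qp = 0.408 > Kp = 0.0385, so the reverse reaction proceeds.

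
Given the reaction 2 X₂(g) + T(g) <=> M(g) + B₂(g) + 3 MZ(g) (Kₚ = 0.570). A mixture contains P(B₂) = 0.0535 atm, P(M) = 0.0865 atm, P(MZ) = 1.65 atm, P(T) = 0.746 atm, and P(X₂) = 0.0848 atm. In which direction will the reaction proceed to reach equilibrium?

toward reactants

Qₚ = P(M)·P(B₂)·P(MZ)³ / (P(X₂)²·P(T)) = (0.0865)·(0.0535)·(1.65)³ / ((0.0848)²·(0.746)) = 3.88
Qₚ = 3.88 > Kₚ = 0.570, so the reverse reaction proceeds.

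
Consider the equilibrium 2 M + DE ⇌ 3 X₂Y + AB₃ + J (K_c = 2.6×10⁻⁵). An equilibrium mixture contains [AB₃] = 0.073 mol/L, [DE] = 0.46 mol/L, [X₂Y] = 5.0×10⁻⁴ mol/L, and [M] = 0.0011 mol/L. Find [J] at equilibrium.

At equilibrium, K_c = [X₂Y]³·[AB₃]·[J] / ([M]²·[DE]) = 2.6×10⁻⁵.
(5.0×10⁻⁴)³·(0.073)·([J]) / ((0.0011)²·(0.46)) = 2.6×10⁻⁵
[J] = 1.59 = 1.6 mol/L

[J] = 1.6 mol/L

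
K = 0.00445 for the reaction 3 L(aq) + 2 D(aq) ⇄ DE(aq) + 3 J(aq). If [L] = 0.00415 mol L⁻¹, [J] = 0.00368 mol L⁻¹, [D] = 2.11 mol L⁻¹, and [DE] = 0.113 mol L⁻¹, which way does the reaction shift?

Q = [DE]·[J]³ / ([L]³·[D]²) = (0.113)·(0.00368)³ / ((0.00415)³·(2.11)²) = 0.0177
Q = 0.0177 > K = 0.00445, so the reverse reaction proceeds.

in the reverse direction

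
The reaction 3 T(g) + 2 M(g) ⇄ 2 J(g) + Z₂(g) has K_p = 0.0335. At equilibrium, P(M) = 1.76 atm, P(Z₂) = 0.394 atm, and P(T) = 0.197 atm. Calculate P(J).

At equilibrium, K_p = P(J)²·P(Z₂) / (P(T)³·P(M)²) = 0.0335.
(P(J))²·(0.394) / ((0.197)³·(1.76)²) = 0.0335
P(J)² = 0.00201 ⇒ P(J) = 0.0449 atm

P(J) = 0.0449 atm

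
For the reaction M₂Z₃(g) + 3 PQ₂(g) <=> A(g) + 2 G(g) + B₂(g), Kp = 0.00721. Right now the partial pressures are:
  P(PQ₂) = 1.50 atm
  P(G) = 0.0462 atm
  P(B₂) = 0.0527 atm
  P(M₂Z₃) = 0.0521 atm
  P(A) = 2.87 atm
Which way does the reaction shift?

Qp = P(A)·P(G)²·P(B₂) / (P(M₂Z₃)·P(PQ₂)³) = (2.87)·(0.0462)²·(0.0527) / ((0.0521)·(1.50)³) = 0.00184
Qp = 0.00184 < Kp = 0.00721, so the forward reaction proceeds.

to the right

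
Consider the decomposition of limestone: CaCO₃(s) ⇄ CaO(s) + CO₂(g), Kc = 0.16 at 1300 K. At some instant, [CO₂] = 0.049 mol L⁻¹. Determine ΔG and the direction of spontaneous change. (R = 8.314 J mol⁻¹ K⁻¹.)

(CaCO₃, CaO are pure solids — omitted from Qc.)
Qc = [CO₂] = 0.0490
ΔG = RT ln(Qc/Kc) = (8.314 J mol⁻¹ K⁻¹)(1300 K) × ln(0.0490/0.16)
   = (10.81 kJ/mol)(-1.183) = -12.8 kJ/mol
ΔG < 0, so the forward reaction is spontaneous (proceeds forward).

ΔG = -12.8 kJ/mol; the forward reaction is spontaneous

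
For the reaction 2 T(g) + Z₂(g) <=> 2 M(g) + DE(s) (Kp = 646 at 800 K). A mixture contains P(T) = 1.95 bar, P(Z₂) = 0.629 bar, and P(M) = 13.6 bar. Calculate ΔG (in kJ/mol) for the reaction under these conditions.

ΔG = -14.1 kJ/mol

(DE is a pure solid — omitted from Qp.)
Qp = P(M)² / (P(T)²·P(Z₂)) = (13.6)² / ((1.95)²·(0.629)) = 77.3
ΔG = RT ln(Qp/Kp) = (8.314 J mol⁻¹ K⁻¹)(800 K) × ln(77.3/646)
   = (6.651 kJ/mol)(-2.123) = -14.1 kJ/mol
ΔG < 0, so the forward reaction is spontaneous (proceeds forward).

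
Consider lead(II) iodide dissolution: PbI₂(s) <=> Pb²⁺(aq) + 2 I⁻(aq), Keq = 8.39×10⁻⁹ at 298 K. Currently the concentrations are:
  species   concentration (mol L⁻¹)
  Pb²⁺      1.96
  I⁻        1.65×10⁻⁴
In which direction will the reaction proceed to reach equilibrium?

in the reverse direction

(PbI₂ is a pure solid — omitted from Q.)
Q = [Pb²⁺]·[I⁻]² = (1.96)·(1.65×10⁻⁴)² = 5.34×10⁻⁸
Q = 5.34×10⁻⁸ > Keq = 8.39×10⁻⁹, so the reverse reaction proceeds.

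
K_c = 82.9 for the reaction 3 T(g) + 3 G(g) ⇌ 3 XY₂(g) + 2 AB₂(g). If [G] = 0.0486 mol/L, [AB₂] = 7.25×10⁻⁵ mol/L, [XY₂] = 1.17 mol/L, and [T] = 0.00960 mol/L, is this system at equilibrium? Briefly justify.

yes, at equilibrium

Q_c = [XY₂]³·[AB₂]² / ([T]³·[G]³) = (1.17)³·(7.25×10⁻⁵)² / ((0.00960)³·(0.0486)³) = 82.9
Q_c = 82.9 = K_c; the system is at equilibrium.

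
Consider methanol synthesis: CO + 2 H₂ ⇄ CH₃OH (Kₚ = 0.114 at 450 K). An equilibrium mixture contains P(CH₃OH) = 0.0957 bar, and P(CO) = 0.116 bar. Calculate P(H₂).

At equilibrium, Kₚ = P(CH₃OH) / (P(CO)·P(H₂)²) = 0.114.
(0.0957) / ((0.116)·(P(H₂))²) = 0.114
P(H₂)² = 7.24 ⇒ P(H₂) = 2.69 bar

P(H₂) = 2.69 bar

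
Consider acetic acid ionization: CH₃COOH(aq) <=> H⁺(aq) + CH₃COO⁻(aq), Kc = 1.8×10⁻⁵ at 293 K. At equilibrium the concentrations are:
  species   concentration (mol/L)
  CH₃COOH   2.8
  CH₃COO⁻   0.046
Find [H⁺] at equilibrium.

[H⁺] = 0.0011 mol/L

At equilibrium, Kc = [H⁺]·[CH₃COO⁻] / [CH₃COOH] = 1.8×10⁻⁵.
([H⁺])·(0.046) / (2.8) = 1.8×10⁻⁵
[H⁺] = 0.00110 = 0.0011 mol/L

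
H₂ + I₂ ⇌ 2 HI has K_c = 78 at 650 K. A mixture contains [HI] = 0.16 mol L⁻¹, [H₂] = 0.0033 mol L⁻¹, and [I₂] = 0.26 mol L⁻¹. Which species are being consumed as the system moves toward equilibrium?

H₂, I₂ (reactants)

Q_c = [HI]² / ([H₂]·[I₂]) = (0.16)² / ((0.0033)·(0.26)) = 30
Q_c = 30 < K_c = 78: net forward reaction.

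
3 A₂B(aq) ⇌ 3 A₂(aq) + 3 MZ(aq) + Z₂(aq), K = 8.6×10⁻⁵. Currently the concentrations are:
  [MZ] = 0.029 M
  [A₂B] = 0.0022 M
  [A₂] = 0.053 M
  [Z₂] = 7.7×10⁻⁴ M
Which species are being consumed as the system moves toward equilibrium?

A₂, MZ, Z₂ (products)

Q = [A₂]³·[MZ]³·[Z₂] / [A₂B]³ = (0.053)³·(0.029)³·(7.7×10⁻⁴) / (0.0022)³ = 2.6×10⁻⁴
Q = 2.6×10⁻⁴ > K = 8.6×10⁻⁵: net reverse reaction.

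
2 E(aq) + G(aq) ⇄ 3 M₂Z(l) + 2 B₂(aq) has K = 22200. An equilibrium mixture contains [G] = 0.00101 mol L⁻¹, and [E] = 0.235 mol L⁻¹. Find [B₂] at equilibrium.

[B₂] = 1.11 mol L⁻¹

(M₂Z is a pure liquid — omitted from K.)
At equilibrium, K = [B₂]² / ([E]²·[G]) = 22200.
([B₂])² / ((0.235)²·(0.00101)) = 22200
[B₂]² = 1.24 ⇒ [B₂] = 1.11 mol L⁻¹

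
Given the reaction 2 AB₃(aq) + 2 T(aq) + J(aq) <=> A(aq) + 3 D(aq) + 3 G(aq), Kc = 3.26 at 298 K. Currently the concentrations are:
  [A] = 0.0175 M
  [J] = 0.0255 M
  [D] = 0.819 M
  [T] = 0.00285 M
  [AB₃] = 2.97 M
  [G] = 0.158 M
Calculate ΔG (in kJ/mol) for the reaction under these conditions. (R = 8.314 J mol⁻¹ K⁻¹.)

Qc = [A]·[D]³·[G]³ / ([AB₃]²·[T]²·[J]) = (0.0175)·(0.819)³·(0.158)³ / ((2.97)²·(0.00285)²·(0.0255)) = 20.8
ΔG = RT ln(Qc/Kc) = (8.314 J mol⁻¹ K⁻¹)(298 K) × ln(20.8/3.26)
   = (2.478 kJ/mol)(1.853) = 4.59 kJ/mol
ΔG > 0, so the forward reaction is non-spontaneous (proceeds in reverse).

ΔG = 4.59 kJ/mol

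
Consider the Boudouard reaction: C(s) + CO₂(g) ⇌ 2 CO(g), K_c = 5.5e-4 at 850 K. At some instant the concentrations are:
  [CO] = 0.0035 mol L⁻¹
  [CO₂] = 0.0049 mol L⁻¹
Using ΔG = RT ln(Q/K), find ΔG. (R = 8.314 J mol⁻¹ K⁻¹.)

(C is a pure solid — omitted from Q_c.)
Q_c = [CO]² / [CO₂] = (0.0035)² / (0.0049) = 0.00250
ΔG = RT ln(Q_c/K_c) = (8.314 J mol⁻¹ K⁻¹)(850 K) × ln(0.00250/5.5e-4)
   = (7.067 kJ/mol)(1.514) = 10.7 kJ/mol
ΔG > 0, so the forward reaction is non-spontaneous (proceeds in reverse).

ΔG = 10.7 kJ/mol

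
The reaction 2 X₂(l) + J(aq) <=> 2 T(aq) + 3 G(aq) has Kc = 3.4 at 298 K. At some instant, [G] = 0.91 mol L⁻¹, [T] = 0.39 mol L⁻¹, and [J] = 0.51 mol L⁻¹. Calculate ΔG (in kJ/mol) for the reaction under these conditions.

(X₂ is a pure liquid — omitted from Qc.)
Qc = [T]²·[G]³ / [J] = (0.39)²·(0.91)³ / (0.51) = 0.225
ΔG = RT ln(Qc/Kc) = (8.314 J mol⁻¹ K⁻¹)(298 K) × ln(0.225/3.4)
   = (2.478 kJ/mol)(-2.715) = -6.73 kJ/mol
ΔG < 0, so the forward reaction is spontaneous (proceeds forward).

ΔG = -6.73 kJ/mol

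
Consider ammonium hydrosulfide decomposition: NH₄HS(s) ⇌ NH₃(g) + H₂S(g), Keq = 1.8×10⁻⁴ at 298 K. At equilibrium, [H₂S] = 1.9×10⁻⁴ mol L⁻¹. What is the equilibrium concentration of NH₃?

[NH₃] = 0.95 mol L⁻¹

(NH₄HS is a pure solid — omitted from Keq.)
At equilibrium, Keq = [NH₃]·[H₂S] = 1.8×10⁻⁴.
([NH₃])·(1.9×10⁻⁴) = 1.8×10⁻⁴
[NH₃] = 0.947 = 0.95 mol L⁻¹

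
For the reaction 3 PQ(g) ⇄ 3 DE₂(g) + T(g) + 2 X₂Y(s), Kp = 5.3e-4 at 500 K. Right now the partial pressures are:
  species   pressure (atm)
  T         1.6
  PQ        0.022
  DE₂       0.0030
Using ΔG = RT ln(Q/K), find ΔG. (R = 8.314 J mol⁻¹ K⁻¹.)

ΔG = 8.46 kJ/mol

(X₂Y is a pure solid — omitted from Qp.)
Qp = P(DE₂)³·P(T) / P(PQ)³ = (0.0030)³·(1.6) / (0.022)³ = 0.00406
ΔG = RT ln(Qp/Kp) = (8.314 J mol⁻¹ K⁻¹)(500 K) × ln(0.00406/5.3e-4)
   = (4.157 kJ/mol)(2.036) = 8.46 kJ/mol
ΔG > 0, so the forward reaction is non-spontaneous (proceeds in reverse).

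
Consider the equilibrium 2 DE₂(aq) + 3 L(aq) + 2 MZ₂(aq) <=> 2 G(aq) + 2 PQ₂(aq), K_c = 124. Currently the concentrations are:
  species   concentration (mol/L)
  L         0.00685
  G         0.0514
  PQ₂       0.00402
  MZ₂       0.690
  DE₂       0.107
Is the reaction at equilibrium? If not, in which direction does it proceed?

forward (toward products)

Q_c = [G]²·[PQ₂]² / ([DE₂]²·[L]³·[MZ₂]²) = (0.0514)²·(0.00402)² / ((0.107)²·(0.00685)³·(0.690)²) = 24.4
Q_c = 24.4 < K_c = 124, so the forward reaction proceeds.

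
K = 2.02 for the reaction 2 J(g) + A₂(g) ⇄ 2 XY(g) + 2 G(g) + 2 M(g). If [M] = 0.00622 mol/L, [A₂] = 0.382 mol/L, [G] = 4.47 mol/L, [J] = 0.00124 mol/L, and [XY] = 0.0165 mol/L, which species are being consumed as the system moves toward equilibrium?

J, A₂ (reactants)

Q = [XY]²·[G]²·[M]² / ([J]²·[A₂]) = (0.0165)²·(4.47)²·(0.00622)² / ((0.00124)²·(0.382)) = 0.358
Q = 0.358 < K = 2.02: net forward reaction.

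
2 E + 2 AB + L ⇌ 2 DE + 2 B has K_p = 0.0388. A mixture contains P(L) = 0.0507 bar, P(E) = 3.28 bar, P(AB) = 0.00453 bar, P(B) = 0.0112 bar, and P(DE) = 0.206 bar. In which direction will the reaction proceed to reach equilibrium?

in the reverse direction

Q_p = P(DE)²·P(B)² / (P(E)²·P(AB)²·P(L)) = (0.206)²·(0.0112)² / ((3.28)²·(0.00453)²·(0.0507)) = 0.476
Q_p = 0.476 > K_p = 0.0388, so the reverse reaction proceeds.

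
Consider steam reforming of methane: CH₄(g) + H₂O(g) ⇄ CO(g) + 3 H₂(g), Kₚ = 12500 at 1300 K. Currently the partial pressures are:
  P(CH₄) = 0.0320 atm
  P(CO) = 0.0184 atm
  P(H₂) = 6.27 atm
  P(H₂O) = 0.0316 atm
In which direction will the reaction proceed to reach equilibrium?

to the right

Qₚ = P(CO)·P(H₂)³ / (P(CH₄)·P(H₂O)) = (0.0184)·(6.27)³ / ((0.0320)·(0.0316)) = 4490
Qₚ = 4490 < Kₚ = 12500, so the forward reaction proceeds.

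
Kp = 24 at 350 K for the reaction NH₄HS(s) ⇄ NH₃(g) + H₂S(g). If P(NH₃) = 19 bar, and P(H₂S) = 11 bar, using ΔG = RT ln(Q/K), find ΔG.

ΔG = 6.30 kJ/mol

(NH₄HS is a pure solid — omitted from Qp.)
Qp = P(NH₃)·P(H₂S) = (19)·(11) = 209
ΔG = RT ln(Qp/Kp) = (8.314 J mol⁻¹ K⁻¹)(350 K) × ln(209/24)
   = (2.910 kJ/mol)(2.164) = 6.30 kJ/mol
ΔG > 0, so the forward reaction is non-spontaneous (proceeds in reverse).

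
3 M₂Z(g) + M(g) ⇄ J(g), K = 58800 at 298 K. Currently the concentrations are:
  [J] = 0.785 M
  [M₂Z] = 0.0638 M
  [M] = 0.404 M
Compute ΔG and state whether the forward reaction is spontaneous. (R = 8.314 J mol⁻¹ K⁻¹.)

ΔG = -5.11 kJ/mol; the forward reaction is spontaneous

Q = [J] / ([M₂Z]³·[M]) = (0.785) / ((0.0638)³·(0.404)) = 7480
ΔG = RT ln(Q/K) = (8.314 J mol⁻¹ K⁻¹)(298 K) × ln(7480/58800)
   = (2.478 kJ/mol)(-2.062) = -5.11 kJ/mol
ΔG < 0, so the forward reaction is spontaneous (proceeds forward).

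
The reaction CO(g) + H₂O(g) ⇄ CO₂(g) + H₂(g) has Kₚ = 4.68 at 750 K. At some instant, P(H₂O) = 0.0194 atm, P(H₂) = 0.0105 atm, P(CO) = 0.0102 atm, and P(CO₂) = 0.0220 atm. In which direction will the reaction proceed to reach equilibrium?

in the forward direction

Qₚ = P(CO₂)·P(H₂) / (P(CO)·P(H₂O)) = (0.0220)·(0.0105) / ((0.0102)·(0.0194)) = 1.17
Qₚ = 1.17 < Kₚ = 4.68, so the forward reaction proceeds.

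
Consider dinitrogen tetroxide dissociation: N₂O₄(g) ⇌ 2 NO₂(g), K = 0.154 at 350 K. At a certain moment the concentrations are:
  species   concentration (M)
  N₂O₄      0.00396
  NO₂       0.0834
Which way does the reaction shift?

reverse (toward reactants)

Q = [NO₂]² / [N₂O₄] = (0.0834)² / (0.00396) = 1.76
Q = 1.76 > K = 0.154, so the reverse reaction proceeds.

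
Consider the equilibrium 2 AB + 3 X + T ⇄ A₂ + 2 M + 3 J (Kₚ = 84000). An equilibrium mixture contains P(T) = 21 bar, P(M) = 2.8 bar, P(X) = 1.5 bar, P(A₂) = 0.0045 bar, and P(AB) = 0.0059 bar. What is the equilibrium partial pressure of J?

P(J) = 18 bar

At equilibrium, Kₚ = P(A₂)·P(M)²·P(J)³ / (P(AB)²·P(X)³·P(T)) = 84000.
(0.0045)·(2.8)²·(P(J))³ / ((0.0059)²·(1.5)³·(21)) = 84000
P(J)³ = 5870 ⇒ P(J) = 18 bar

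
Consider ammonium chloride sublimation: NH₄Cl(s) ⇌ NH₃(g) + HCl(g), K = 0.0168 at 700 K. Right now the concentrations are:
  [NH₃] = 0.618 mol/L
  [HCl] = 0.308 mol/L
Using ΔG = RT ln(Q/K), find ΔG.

ΔG = 14.1 kJ/mol

(NH₄Cl is a pure solid — omitted from Q.)
Q = [NH₃]·[HCl] = (0.618)·(0.308) = 0.190
ΔG = RT ln(Q/K) = (8.314 J mol⁻¹ K⁻¹)(700 K) × ln(0.190/0.0168)
   = (5.820 kJ/mol)(2.426) = 14.1 kJ/mol
ΔG > 0, so the forward reaction is non-spontaneous (proceeds in reverse).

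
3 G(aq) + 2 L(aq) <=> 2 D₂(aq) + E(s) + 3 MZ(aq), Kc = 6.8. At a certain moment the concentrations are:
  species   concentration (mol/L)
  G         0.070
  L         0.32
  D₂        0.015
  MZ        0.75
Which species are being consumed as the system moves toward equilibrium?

G, L (reactants)

(E is a pure solid — omitted from Qc.)
Qc = [D₂]²·[MZ]³ / ([G]³·[L]²) = (0.015)²·(0.75)³ / ((0.070)³·(0.32)²) = 2.7
Qc = 2.7 < Kc = 6.8: net forward reaction.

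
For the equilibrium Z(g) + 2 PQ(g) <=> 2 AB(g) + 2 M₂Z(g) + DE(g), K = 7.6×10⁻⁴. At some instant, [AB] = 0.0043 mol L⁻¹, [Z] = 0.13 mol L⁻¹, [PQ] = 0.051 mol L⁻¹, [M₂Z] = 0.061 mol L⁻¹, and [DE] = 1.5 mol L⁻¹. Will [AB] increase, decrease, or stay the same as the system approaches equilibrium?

Q = [AB]²·[M₂Z]²·[DE] / ([Z]·[PQ]²) = (0.0043)²·(0.061)²·(1.5) / ((0.13)·(0.051)²) = 3.1×10⁻⁴
Q = 3.1×10⁻⁴ < K = 7.6×10⁻⁴: net forward reaction.
AB is a product, so it increases.

increase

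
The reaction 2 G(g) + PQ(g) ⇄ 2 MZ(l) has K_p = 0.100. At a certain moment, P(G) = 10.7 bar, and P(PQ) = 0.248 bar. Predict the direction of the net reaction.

(MZ is a pure liquid — omitted from Q_p.)
Q_p = 1 / (P(G)²·P(PQ)) = 1 / ((10.7)²·(0.248)) = 0.0352
Q_p = 0.0352 < K_p = 0.100, so the forward reaction proceeds.

toward products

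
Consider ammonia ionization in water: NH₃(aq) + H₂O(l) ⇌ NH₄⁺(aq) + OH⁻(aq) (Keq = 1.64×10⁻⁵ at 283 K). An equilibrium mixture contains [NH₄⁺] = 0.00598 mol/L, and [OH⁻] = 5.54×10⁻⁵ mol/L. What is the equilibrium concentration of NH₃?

(H₂O is a pure liquid — omitted from Keq.)
At equilibrium, Keq = [NH₄⁺]·[OH⁻] / [NH₃] = 1.64×10⁻⁵.
(0.00598)·(5.54×10⁻⁵) / ([NH₃]) = 1.64×10⁻⁵
[NH₃] = 0.0202 mol/L

[NH₃] = 0.0202 mol/L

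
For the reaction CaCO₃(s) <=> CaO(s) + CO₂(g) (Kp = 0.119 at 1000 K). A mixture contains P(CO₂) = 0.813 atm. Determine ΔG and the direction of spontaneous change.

ΔG = 16.0 kJ/mol; the forward reaction is non-spontaneous

(CaCO₃, CaO are pure solids — omitted from Qp.)
Qp = P(CO₂) = 0.813
ΔG = RT ln(Qp/Kp) = (8.314 J mol⁻¹ K⁻¹)(1000 K) × ln(0.813/0.119)
   = (8.314 kJ/mol)(1.922) = 16.0 kJ/mol
ΔG > 0, so the forward reaction is non-spontaneous (proceeds in reverse).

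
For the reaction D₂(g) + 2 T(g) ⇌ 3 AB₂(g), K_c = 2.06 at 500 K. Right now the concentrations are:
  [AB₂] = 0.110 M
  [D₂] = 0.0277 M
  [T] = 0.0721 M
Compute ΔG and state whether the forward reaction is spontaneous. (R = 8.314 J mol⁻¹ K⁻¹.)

Q_c = [AB₂]³ / ([D₂]·[T]²) = (0.110)³ / ((0.0277)·(0.0721)²) = 9.24
ΔG = RT ln(Q_c/K_c) = (8.314 J mol⁻¹ K⁻¹)(500 K) × ln(9.24/2.06)
   = (4.157 kJ/mol)(1.501) = 6.24 kJ/mol
ΔG > 0, so the forward reaction is non-spontaneous (proceeds in reverse).

ΔG = 6.24 kJ/mol; the forward reaction is non-spontaneous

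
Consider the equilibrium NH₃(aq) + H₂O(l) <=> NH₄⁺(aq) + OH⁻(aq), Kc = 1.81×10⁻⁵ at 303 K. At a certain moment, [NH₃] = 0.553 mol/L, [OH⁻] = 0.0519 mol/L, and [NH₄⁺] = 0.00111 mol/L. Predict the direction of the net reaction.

to the left

(H₂O is a pure liquid — omitted from Qc.)
Qc = [NH₄⁺]·[OH⁻] / [NH₃] = (0.00111)·(0.0519) / (0.553) = 1.04×10⁻⁴
Qc = 1.04×10⁻⁴ > Kc = 1.81×10⁻⁵, so the reverse reaction proceeds.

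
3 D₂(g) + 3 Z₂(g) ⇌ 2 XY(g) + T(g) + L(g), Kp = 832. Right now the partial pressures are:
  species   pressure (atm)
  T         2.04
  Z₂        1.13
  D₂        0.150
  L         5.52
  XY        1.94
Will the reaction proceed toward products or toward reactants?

reverse (toward reactants)

Qp = P(XY)²·P(T)·P(L) / (P(D₂)³·P(Z₂)³) = (1.94)²·(2.04)·(5.52) / ((0.150)³·(1.13)³) = 8700
Qp = 8700 > Kp = 832, so the reverse reaction proceeds.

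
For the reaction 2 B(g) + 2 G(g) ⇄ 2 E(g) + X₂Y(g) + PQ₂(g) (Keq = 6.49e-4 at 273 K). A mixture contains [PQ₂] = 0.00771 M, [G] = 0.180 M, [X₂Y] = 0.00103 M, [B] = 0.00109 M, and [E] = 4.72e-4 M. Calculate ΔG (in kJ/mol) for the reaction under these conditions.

Q = [E]²·[X₂Y]·[PQ₂] / ([B]²·[G]²) = (4.72e-4)²·(0.00103)·(0.00771) / ((0.00109)²·(0.180)²) = 4.60e-5
ΔG = RT ln(Q/Keq) = (8.314 J mol⁻¹ K⁻¹)(273 K) × ln(4.60e-5/6.49e-4)
   = (2.270 kJ/mol)(-2.647) = -6.01 kJ/mol
ΔG < 0, so the forward reaction is spontaneous (proceeds forward).

ΔG = -6.01 kJ/mol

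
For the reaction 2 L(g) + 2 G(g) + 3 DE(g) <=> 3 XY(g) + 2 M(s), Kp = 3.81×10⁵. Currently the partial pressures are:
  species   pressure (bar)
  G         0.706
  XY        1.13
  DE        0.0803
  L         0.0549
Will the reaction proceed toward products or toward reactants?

toward reactants

(M is a pure solid — omitted from Qp.)
Qp = P(XY)³ / (P(L)²·P(G)²·P(DE)³) = (1.13)³ / ((0.0549)²·(0.706)²·(0.0803)³) = 1.85×10⁶
Qp = 1.85×10⁶ > Kp = 3.81×10⁵, so the reverse reaction proceeds.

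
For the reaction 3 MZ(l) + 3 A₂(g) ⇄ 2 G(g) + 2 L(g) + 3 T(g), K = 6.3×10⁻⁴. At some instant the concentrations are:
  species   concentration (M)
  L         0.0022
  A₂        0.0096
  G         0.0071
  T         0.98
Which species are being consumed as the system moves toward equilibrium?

MZ, A₂ (reactants)

(MZ is a pure liquid — omitted from Q.)
Q = [G]²·[L]²·[T]³ / [A₂]³ = (0.0071)²·(0.0022)²·(0.98)³ / (0.0096)³ = 2.6×10⁻⁴
Q = 2.6×10⁻⁴ < K = 6.3×10⁻⁴: net forward reaction.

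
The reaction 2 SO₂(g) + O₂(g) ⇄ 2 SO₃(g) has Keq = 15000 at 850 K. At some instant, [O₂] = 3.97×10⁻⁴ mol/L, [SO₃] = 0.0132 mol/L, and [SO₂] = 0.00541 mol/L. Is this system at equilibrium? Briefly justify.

yes, at equilibrium

Q = [SO₃]² / ([SO₂]²·[O₂]) = (0.0132)² / ((0.00541)²·(3.97×10⁻⁴)) = 15000
Q = 15000 = Keq; the system is at equilibrium.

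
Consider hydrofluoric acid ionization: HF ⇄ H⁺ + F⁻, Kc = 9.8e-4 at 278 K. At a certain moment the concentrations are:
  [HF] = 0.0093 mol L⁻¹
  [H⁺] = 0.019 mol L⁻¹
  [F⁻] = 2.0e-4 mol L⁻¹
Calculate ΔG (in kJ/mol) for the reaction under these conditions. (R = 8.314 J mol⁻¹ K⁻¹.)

ΔG = -2.02 kJ/mol

Qc = [H⁺]·[F⁻] / [HF] = (0.019)·(2.0e-4) / (0.0093) = 4.09e-4
ΔG = RT ln(Qc/Kc) = (8.314 J mol⁻¹ K⁻¹)(278 K) × ln(4.09e-4/9.8e-4)
   = (2.311 kJ/mol)(-0.8738) = -2.02 kJ/mol
ΔG < 0, so the forward reaction is spontaneous (proceeds forward).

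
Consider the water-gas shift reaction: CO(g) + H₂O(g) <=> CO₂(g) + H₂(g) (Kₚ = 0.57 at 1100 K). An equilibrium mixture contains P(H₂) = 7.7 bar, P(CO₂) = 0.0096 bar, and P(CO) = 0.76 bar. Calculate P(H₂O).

At equilibrium, Kₚ = P(CO₂)·P(H₂) / (P(CO)·P(H₂O)) = 0.57.
(0.0096)·(7.7) / ((0.76)·(P(H₂O))) = 0.57
P(H₂O) = 0.171 = 0.17 bar

P(H₂O) = 0.17 bar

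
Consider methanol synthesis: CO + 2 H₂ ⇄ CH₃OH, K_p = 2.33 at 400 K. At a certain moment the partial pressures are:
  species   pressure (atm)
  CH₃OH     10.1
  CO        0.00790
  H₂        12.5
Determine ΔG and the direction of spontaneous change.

ΔG = 4.18 kJ/mol; the forward reaction is non-spontaneous

Q_p = P(CH₃OH) / (P(CO)·P(H₂)²) = (10.1) / ((0.00790)·(12.5)²) = 8.18
ΔG = RT ln(Q_p/K_p) = (8.314 J mol⁻¹ K⁻¹)(400 K) × ln(8.18/2.33)
   = (3.326 kJ/mol)(1.256) = 4.18 kJ/mol
ΔG > 0, so the forward reaction is non-spontaneous (proceeds in reverse).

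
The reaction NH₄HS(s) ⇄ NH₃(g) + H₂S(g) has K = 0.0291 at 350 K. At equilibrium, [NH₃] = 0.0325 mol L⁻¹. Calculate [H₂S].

[H₂S] = 0.895 mol L⁻¹

(NH₄HS is a pure solid — omitted from K.)
At equilibrium, K = [NH₃]·[H₂S] = 0.0291.
(0.0325)·([H₂S]) = 0.0291
[H₂S] = 0.895 mol L⁻¹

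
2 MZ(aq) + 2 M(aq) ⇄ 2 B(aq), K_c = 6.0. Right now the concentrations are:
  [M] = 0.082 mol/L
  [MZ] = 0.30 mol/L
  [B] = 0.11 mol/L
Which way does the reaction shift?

in the reverse direction

Q_c = [B]² / ([MZ]²·[M]²) = (0.11)² / ((0.30)²·(0.082)²) = 20
Q_c = 20 > K_c = 6.0, so the reverse reaction proceeds.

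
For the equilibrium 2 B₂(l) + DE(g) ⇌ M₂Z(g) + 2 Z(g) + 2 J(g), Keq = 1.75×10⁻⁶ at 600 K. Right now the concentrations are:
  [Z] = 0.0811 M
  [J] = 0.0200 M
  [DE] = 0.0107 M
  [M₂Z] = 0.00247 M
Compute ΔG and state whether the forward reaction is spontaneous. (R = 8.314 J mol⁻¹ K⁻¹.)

ΔG = -5.28 kJ/mol; the forward reaction is spontaneous

(B₂ is a pure liquid — omitted from Q.)
Q = [M₂Z]·[Z]²·[J]² / [DE] = (0.00247)·(0.0811)²·(0.0200)² / (0.0107) = 6.07×10⁻⁷
ΔG = RT ln(Q/Keq) = (8.314 J mol⁻¹ K⁻¹)(600 K) × ln(6.07×10⁻⁷/1.75×10⁻⁶)
   = (4.988 kJ/mol)(-1.059) = -5.28 kJ/mol
ΔG < 0, so the forward reaction is spontaneous (proceeds forward).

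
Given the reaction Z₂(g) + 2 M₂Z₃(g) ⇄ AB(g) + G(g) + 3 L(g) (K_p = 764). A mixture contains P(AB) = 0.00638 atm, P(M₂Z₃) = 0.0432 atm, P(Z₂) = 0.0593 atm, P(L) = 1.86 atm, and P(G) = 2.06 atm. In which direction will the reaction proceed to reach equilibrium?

Q_p = P(AB)·P(G)·P(L)³ / (P(Z₂)·P(M₂Z₃)²) = (0.00638)·(2.06)·(1.86)³ / ((0.0593)·(0.0432)²) = 764
Q_p = 764 = K_p, so the system is already at equilibrium.

neither direction; the system is at equilibrium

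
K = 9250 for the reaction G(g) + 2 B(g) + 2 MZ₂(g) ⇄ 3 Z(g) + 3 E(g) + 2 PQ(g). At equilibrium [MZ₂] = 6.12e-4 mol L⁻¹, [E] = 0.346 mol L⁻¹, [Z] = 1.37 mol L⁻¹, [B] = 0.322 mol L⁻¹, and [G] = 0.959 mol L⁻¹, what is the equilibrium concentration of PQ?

At equilibrium, K = [Z]³·[E]³·[PQ]² / ([G]·[B]²·[MZ₂]²) = 9250.
(1.37)³·(0.346)³·([PQ])² / ((0.959)·(0.322)²·(6.12e-4)²) = 9250
[PQ]² = 0.00323 ⇒ [PQ] = 0.0569 mol L⁻¹

[PQ] = 0.0569 mol L⁻¹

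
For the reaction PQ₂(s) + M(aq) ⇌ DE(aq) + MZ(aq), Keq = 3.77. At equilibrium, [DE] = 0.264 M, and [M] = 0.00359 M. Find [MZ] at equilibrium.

(PQ₂ is a pure solid — omitted from Keq.)
At equilibrium, Keq = [DE]·[MZ] / [M] = 3.77.
(0.264)·([MZ]) / (0.00359) = 3.77
[MZ] = 0.0513 M

[MZ] = 0.0513 M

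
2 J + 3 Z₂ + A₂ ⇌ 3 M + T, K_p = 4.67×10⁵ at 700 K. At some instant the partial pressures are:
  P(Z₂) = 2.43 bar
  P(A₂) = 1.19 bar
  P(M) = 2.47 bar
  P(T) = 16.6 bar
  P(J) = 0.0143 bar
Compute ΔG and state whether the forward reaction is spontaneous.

Q_p = P(M)³·P(T) / (P(J)²·P(Z₂)³·P(A₂)) = (2.47)³·(16.6) / ((0.0143)²·(2.43)³·(1.19)) = 71600
ΔG = RT ln(Q_p/K_p) = (8.314 J mol⁻¹ K⁻¹)(700 K) × ln(71600/4.67×10⁵)
   = (5.820 kJ/mol)(-1.875) = -10.9 kJ/mol
ΔG < 0, so the forward reaction is spontaneous (proceeds forward).

ΔG = -10.9 kJ/mol; the forward reaction is spontaneous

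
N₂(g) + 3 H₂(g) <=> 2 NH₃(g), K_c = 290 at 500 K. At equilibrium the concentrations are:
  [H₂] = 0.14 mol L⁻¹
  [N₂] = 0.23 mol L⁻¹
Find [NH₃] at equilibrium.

[NH₃] = 0.43 mol L⁻¹

At equilibrium, K_c = [NH₃]² / ([N₂]·[H₂]³) = 290.
([NH₃])² / ((0.23)·(0.14)³) = 290
[NH₃]² = 0.183 ⇒ [NH₃] = 0.43 mol L⁻¹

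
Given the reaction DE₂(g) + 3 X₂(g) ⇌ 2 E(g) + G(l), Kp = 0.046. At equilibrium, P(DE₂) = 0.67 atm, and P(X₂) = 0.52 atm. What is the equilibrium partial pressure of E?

(G is a pure liquid — omitted from Kp.)
At equilibrium, Kp = P(E)² / (P(DE₂)·P(X₂)³) = 0.046.
(P(E))² / ((0.67)·(0.52)³) = 0.046
P(E)² = 0.00433 ⇒ P(E) = 0.066 atm

P(E) = 0.066 atm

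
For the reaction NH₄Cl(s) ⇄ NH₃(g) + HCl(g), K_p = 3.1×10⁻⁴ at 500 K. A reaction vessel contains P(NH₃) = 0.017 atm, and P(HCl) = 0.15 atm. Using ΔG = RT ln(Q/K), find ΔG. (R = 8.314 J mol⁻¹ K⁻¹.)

ΔG = 8.76 kJ/mol

(NH₄Cl is a pure solid — omitted from Q_p.)
Q_p = P(NH₃)·P(HCl) = (0.017)·(0.15) = 0.00255
ΔG = RT ln(Q_p/K_p) = (8.314 J mol⁻¹ K⁻¹)(500 K) × ln(0.00255/3.1×10⁻⁴)
   = (4.157 kJ/mol)(2.107) = 8.76 kJ/mol
ΔG > 0, so the forward reaction is non-spontaneous (proceeds in reverse).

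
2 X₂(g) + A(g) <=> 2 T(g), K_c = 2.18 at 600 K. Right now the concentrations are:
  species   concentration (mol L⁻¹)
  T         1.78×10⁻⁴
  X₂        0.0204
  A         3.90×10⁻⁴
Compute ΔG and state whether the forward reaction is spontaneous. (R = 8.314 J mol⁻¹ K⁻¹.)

ΔG = -12.0 kJ/mol; the forward reaction is spontaneous

Q_c = [T]² / ([X₂]²·[A]) = (1.78×10⁻⁴)² / ((0.0204)²·(3.90×10⁻⁴)) = 0.195
ΔG = RT ln(Q_c/K_c) = (8.314 J mol⁻¹ K⁻¹)(600 K) × ln(0.195/2.18)
   = (4.988 kJ/mol)(-2.414) = -12.0 kJ/mol
ΔG < 0, so the forward reaction is spontaneous (proceeds forward).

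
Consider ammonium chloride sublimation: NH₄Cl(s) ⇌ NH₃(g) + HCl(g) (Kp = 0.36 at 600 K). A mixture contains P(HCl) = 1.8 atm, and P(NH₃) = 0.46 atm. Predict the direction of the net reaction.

(NH₄Cl is a pure solid — omitted from Qp.)
Qp = P(NH₃)·P(HCl) = (0.46)·(1.8) = 0.83
Qp = 0.83 > Kp = 0.36, so the reverse reaction proceeds.

toward reactants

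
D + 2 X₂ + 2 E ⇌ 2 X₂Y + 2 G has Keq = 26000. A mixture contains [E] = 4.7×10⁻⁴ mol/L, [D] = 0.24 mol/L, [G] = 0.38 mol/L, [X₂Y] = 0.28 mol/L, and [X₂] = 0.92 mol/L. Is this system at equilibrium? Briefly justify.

Q = [X₂Y]²·[G]² / ([D]·[X₂]²·[E]²) = (0.28)²·(0.38)² / ((0.24)·(0.92)²·(4.7×10⁻⁴)²) = 2.5×10⁵
Q = 2.5×10⁵ > Keq = 26000: net reverse reaction.

no; Q > K, reaction proceeds in reverse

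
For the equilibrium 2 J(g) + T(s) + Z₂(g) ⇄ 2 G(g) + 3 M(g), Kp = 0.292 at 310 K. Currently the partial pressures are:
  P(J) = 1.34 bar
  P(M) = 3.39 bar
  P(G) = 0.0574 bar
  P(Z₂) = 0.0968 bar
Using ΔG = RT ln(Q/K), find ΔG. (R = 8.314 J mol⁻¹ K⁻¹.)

ΔG = 2.39 kJ/mol

(T is a pure solid — omitted from Qp.)
Qp = P(G)²·P(M)³ / (P(J)²·P(Z₂)) = (0.0574)²·(3.39)³ / ((1.34)²·(0.0968)) = 0.738
ΔG = RT ln(Qp/Kp) = (8.314 J mol⁻¹ K⁻¹)(310 K) × ln(0.738/0.292)
   = (2.577 kJ/mol)(0.9272) = 2.39 kJ/mol
ΔG > 0, so the forward reaction is non-spontaneous (proceeds in reverse).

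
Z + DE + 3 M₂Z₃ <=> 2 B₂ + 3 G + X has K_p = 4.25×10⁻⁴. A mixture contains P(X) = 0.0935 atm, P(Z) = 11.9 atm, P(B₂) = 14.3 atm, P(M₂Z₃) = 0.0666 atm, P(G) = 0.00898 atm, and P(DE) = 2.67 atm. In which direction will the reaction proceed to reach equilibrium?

to the left

Q_p = P(B₂)²·P(G)³·P(X) / (P(Z)·P(DE)·P(M₂Z₃)³) = (14.3)²·(0.00898)³·(0.0935) / ((11.9)·(2.67)·(0.0666)³) = 0.00148
Q_p = 0.00148 > K_p = 4.25×10⁻⁴, so the reverse reaction proceeds.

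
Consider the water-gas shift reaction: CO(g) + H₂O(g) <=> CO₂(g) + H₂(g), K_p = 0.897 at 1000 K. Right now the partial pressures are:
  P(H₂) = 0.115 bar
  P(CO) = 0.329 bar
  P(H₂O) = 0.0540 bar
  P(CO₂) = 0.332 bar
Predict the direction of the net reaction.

in the reverse direction

Q_p = P(CO₂)·P(H₂) / (P(CO)·P(H₂O)) = (0.332)·(0.115) / ((0.329)·(0.0540)) = 2.15
Q_p = 2.15 > K_p = 0.897, so the reverse reaction proceeds.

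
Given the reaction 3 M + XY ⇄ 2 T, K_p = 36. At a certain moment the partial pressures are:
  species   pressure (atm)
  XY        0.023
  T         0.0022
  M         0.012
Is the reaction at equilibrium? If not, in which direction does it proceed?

Q_p = P(T)² / (P(M)³·P(XY)) = (0.0022)² / ((0.012)³·(0.023)) = 120
Q_p = 120 > K_p = 36, so the reverse reaction proceeds.

to the left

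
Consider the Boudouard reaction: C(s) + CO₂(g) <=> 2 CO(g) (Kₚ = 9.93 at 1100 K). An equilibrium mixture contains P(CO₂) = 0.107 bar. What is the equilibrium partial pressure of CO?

(C is a pure solid — omitted from Kₚ.)
At equilibrium, Kₚ = P(CO)² / P(CO₂) = 9.93.
(P(CO))² / (0.107) = 9.93
P(CO)² = 1.06 ⇒ P(CO) = 1.03 bar

P(CO) = 1.03 bar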